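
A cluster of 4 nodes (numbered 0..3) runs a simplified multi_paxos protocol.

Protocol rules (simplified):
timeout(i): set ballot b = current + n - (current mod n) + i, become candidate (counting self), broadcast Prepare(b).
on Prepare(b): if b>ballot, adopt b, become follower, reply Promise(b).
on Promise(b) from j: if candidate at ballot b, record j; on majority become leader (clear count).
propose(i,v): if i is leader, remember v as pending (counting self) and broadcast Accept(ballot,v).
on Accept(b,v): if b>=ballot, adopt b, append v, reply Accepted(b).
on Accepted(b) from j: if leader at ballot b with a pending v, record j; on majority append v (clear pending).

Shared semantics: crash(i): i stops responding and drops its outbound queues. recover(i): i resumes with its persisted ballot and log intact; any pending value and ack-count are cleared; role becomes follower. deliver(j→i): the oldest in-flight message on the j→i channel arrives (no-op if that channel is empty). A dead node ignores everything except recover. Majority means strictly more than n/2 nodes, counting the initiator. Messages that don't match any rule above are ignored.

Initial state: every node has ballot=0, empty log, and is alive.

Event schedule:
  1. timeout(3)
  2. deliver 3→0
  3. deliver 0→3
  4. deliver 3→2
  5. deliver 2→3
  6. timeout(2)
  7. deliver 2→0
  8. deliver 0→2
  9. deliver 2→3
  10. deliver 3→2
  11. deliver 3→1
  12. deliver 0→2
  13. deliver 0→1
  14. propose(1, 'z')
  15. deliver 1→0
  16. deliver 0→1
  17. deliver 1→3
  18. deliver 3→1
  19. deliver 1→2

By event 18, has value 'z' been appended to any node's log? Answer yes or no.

e1 timeout(3): 3[cand,b=7,-]
e2 deliver 3→0: 0[foll,b=7,-]
e3 deliver 0→3: ·
e4 deliver 3→2: 2[foll,b=7,-]
e5 deliver 2→3: 3[lead,b=7,-]
e6 timeout(2): 2[cand,b=10,-]
e7 deliver 2→0: 0[foll,b=10,-]
e8 deliver 0→2: ·
e9 deliver 2→3: 3[foll,b=10,-]
e10 deliver 3→2: 2[lead,b=10,-]
e11 deliver 3→1: 1[foll,b=7,-]
e12 deliver 0→2: ·
e13 deliver 0→1: ·
e14 propose(1,'z'): ·
e15 deliver 1→0: ·
e16 deliver 0→1: ·
e17 deliver 1→3: ·
e18 deliver 3→1: ·

no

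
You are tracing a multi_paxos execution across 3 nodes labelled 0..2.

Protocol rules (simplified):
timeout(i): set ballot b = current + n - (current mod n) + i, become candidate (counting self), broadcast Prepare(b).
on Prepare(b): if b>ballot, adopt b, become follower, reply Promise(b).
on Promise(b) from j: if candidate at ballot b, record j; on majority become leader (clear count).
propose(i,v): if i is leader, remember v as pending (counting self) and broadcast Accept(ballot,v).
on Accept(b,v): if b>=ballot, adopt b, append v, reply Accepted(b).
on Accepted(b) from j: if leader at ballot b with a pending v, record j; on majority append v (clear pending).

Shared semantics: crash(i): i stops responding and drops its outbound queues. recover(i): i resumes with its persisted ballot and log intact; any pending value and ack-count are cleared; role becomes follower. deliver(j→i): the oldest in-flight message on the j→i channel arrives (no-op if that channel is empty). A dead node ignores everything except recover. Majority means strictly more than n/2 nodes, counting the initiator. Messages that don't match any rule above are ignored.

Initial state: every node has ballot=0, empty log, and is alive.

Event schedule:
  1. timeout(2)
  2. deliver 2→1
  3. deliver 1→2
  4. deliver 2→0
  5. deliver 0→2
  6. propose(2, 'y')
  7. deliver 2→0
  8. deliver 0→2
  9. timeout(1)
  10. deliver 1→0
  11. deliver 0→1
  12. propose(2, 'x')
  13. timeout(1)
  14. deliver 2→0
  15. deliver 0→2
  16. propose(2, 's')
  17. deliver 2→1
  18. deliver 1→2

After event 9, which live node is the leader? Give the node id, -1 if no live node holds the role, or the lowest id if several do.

step 1 timeout(2): 2={cand,b=5,log=-}
step 2 deliver 2→1: 1={foll,b=5,log=-}
step 3 deliver 1→2: 2={lead,b=5,log=-}
step 4 deliver 2→0: 0={foll,b=5,log=-}
step 5 deliver 0→2: —
step 6 propose(2,'y'): —
step 7 deliver 2→0: 0={foll,b=5,log=y}
step 8 deliver 0→2: 2={lead,b=5,log=y}
step 9 timeout(1): 1={cand,b=7,log=-}

2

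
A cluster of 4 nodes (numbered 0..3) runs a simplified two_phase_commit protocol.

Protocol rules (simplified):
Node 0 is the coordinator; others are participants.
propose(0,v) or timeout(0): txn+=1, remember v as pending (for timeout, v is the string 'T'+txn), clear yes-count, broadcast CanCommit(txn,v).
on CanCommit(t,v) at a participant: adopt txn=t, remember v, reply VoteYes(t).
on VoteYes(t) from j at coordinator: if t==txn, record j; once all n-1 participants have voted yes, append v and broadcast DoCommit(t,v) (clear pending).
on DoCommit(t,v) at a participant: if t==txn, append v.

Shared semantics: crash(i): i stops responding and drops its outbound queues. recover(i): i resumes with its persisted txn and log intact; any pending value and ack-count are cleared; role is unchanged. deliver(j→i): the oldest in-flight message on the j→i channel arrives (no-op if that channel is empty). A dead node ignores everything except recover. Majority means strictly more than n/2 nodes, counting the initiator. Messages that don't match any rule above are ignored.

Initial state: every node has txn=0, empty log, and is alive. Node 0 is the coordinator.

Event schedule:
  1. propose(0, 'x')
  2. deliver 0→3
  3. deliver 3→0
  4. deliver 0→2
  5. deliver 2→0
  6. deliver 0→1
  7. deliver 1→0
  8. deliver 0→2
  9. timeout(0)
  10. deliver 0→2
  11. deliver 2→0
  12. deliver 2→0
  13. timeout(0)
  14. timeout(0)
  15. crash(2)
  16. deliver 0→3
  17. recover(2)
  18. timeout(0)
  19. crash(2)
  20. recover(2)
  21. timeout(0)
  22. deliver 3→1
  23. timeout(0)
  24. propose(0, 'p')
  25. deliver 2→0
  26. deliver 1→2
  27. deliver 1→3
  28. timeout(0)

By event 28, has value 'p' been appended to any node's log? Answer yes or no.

no

after 1 — propose(0,'x'): n0:coor/t1/[-]
after 2 — deliver 0→3: n3:part/t1/[-]
after 3 — deliver 3→0: ·
after 4 — deliver 0→2: n2:part/t1/[-]
after 5 — deliver 2→0: ·
after 6 — deliver 0→1: n1:part/t1/[-]
after 7 — deliver 1→0: n0:coor/t1/[x]
after 8 — deliver 0→2: n2:part/t1/[x]
after 9 — timeout(0): n0:coor/t2/[x]
after 10 — deliver 0→2: n2:part/t2/[x]
after 11 — deliver 2→0: ·
after 12 — deliver 2→0: ·
after 13 — timeout(0): n0:coor/t3/[x]
after 14 — timeout(0): n0:coor/t4/[x]
after 15 — crash(2): n2:✗part/t2/[x]
after 16 — deliver 0→3: n3:part/t1/[x]
after 17 — recover(2): n2:part/t2/[x]
after 18 — timeout(0): n0:coor/t5/[x]
after 19 — crash(2): n2:✗part/t2/[x]
after 20 — recover(2): n2:part/t2/[x]
after 21 — timeout(0): n0:coor/t6/[x]
after 22 — deliver 3→1: ·
after 23 — timeout(0): n0:coor/t7/[x]
after 24 — propose(0,'p'): n0:coor/t8/[x]
after 25 — deliver 2→0: ·
after 26 — deliver 1→2: ·
after 27 — deliver 1→3: ·
after 28 — timeout(0): n0:coor/t9/[x]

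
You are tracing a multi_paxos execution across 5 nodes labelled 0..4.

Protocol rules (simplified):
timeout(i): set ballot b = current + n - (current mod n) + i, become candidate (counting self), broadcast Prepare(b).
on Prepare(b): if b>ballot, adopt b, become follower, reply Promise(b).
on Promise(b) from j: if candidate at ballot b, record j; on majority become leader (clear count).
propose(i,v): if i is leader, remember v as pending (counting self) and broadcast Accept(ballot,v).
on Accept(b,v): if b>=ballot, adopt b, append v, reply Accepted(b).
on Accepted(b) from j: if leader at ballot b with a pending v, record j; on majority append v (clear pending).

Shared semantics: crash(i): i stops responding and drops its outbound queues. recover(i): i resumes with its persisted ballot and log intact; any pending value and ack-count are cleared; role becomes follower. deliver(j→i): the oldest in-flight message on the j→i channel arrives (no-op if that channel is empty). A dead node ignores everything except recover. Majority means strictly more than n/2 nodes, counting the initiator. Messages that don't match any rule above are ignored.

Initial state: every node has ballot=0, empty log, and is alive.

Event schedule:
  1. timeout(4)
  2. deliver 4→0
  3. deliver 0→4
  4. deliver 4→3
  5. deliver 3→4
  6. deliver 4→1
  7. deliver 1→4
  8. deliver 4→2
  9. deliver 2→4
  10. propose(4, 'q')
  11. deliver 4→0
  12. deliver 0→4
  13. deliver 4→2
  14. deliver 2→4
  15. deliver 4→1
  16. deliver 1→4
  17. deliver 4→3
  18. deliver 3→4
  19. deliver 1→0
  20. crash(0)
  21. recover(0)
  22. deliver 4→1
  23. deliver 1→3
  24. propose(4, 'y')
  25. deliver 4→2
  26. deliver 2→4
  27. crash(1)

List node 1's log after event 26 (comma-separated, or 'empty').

[1] timeout(4) → N4(cand b9 [-])
[2] deliver 4→0 → N0(foll b9 [-])
[3] deliver 0→4 → ∅
[4] deliver 4→3 → N3(foll b9 [-])
[5] deliver 3→4 → N4(lead b9 [-])
[6] deliver 4→1 → N1(foll b9 [-])
[7] deliver 1→4 → ∅
[8] deliver 4→2 → N2(foll b9 [-])
[9] deliver 2→4 → ∅
[10] propose(4,'q') → ∅
[11] deliver 4→0 → N0(foll b9 [q])
[12] deliver 0→4 → ∅
[13] deliver 4→2 → N2(foll b9 [q])
[14] deliver 2→4 → N4(lead b9 [q])
[15] deliver 4→1 → N1(foll b9 [q])
[16] deliver 1→4 → ∅
[17] deliver 4→3 → N3(foll b9 [q])
[18] deliver 3→4 → ∅
[19] deliver 1→0 → ∅
[20] crash(0) → N0(✗foll b9 [q])
[21] recover(0) → N0(foll b9 [q])
[22] deliver 4→1 → ∅
[23] deliver 1→3 → ∅
[24] propose(4,'y') → ∅
[25] deliver 4→2 → N2(foll b9 [q,y])
[26] deliver 2→4 → ∅

q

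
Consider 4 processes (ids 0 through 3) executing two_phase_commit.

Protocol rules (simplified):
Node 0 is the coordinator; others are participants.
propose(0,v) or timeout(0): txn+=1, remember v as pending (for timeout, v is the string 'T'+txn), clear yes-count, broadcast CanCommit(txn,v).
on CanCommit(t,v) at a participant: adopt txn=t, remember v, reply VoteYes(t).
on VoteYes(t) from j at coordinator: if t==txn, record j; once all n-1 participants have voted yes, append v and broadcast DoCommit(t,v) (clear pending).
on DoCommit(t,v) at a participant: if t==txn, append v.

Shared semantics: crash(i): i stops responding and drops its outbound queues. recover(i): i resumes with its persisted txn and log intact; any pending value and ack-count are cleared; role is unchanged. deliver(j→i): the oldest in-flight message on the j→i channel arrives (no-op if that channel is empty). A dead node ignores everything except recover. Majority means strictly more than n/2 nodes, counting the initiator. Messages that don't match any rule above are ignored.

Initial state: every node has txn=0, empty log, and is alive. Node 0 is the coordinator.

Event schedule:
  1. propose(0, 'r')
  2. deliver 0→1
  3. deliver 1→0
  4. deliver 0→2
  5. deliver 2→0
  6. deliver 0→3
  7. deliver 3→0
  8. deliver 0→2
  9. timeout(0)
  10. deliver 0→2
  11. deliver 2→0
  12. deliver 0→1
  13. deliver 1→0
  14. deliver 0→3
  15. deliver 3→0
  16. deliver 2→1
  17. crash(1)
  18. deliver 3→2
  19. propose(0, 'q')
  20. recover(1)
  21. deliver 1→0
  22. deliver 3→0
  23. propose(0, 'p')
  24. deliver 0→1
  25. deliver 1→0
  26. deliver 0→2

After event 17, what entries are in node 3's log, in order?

1. propose(0,'r'):  <0:coor t1 ->
2. deliver 0→1:  <1:part t1 ->
3. deliver 1→0:  nop
4. deliver 0→2:  <2:part t1 ->
5. deliver 2→0:  nop
6. deliver 0→3:  <3:part t1 ->
7. deliver 3→0:  <0:coor t1 r>
8. deliver 0→2:  <2:part t1 r>
9. timeout(0):  <0:coor t2 r>
10. deliver 0→2:  <2:part t2 r>
11. deliver 2→0:  nop
12. deliver 0→1:  <1:part t1 r>
13. deliver 1→0:  nop
14. deliver 0→3:  <3:part t1 r>
15. deliver 3→0:  nop
16. deliver 2→1:  nop
17. crash(1):  <1:✗part t1 r>

r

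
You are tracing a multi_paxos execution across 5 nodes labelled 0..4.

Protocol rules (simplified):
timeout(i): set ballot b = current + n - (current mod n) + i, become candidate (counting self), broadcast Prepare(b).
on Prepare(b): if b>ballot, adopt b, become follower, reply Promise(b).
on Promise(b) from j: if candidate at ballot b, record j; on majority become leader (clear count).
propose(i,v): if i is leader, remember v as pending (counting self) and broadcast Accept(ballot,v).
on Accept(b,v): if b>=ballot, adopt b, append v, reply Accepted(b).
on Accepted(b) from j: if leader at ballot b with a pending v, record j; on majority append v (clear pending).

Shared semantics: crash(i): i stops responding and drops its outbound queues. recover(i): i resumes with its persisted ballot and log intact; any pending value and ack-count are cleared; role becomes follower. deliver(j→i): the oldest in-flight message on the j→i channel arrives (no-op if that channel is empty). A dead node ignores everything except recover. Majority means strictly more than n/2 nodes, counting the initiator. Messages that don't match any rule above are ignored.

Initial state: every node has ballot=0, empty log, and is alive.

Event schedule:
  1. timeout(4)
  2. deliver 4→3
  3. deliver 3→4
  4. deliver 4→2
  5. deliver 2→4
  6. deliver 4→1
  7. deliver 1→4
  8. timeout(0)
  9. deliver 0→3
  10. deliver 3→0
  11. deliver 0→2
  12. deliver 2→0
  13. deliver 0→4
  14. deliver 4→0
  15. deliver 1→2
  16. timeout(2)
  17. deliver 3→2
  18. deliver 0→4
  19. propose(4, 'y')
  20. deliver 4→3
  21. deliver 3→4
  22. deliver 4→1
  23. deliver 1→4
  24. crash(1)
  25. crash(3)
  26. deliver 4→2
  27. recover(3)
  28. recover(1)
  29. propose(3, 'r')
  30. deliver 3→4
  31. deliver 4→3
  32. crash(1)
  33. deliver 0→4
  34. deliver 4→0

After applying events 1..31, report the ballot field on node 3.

9

1. timeout(4):  <4:cand b9 ->
2. deliver 4→3:  <3:foll b9 ->
3. deliver 3→4:  nop
4. deliver 4→2:  <2:foll b9 ->
5. deliver 2→4:  <4:lead b9 ->
6. deliver 4→1:  <1:foll b9 ->
7. deliver 1→4:  nop
8. timeout(0):  <0:cand b5 ->
9. deliver 0→3:  nop
10. deliver 3→0:  nop
11. deliver 0→2:  nop
12. deliver 2→0:  nop
13. deliver 0→4:  nop
14. deliver 4→0:  <0:foll b9 ->
15. deliver 1→2:  nop
16. timeout(2):  <2:cand b12 ->
17. deliver 3→2:  nop
18. deliver 0→4:  nop
19. propose(4,'y'):  nop
20. deliver 4→3:  <3:foll b9 y>
21. deliver 3→4:  nop
22. deliver 4→1:  <1:foll b9 y>
23. deliver 1→4:  <4:lead b9 y>
24. crash(1):  <1:✗foll b9 y>
25. crash(3):  <3:✗foll b9 y>
26. deliver 4→2:  nop
27. recover(3):  <3:foll b9 y>
28. recover(1):  <1:foll b9 y>
29. propose(3,'r'):  nop
30. deliver 3→4:  nop
31. deliver 4→3:  nop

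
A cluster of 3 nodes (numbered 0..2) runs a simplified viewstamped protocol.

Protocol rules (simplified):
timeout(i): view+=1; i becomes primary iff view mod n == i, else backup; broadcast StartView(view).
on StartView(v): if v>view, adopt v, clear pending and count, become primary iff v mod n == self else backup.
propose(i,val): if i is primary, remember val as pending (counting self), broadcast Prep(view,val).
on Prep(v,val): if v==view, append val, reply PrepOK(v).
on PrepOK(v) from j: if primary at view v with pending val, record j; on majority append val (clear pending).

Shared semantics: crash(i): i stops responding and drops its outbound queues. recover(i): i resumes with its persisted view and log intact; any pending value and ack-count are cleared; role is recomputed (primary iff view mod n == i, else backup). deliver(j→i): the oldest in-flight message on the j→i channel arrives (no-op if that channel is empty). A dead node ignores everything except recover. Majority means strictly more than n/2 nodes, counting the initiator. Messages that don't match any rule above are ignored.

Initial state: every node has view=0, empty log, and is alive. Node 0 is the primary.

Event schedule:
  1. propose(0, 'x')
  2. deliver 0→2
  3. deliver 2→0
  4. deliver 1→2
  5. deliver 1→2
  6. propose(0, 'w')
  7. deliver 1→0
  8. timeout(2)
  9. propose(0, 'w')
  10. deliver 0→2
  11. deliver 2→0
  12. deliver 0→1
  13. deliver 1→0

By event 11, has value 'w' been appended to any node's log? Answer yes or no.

no

step 1 propose(0,'x'): —
step 2 deliver 0→2: 2={back,v=0,log=x}
step 3 deliver 2→0: 0={prim,v=0,log=x}
step 4 deliver 1→2: —
step 5 deliver 1→2: —
step 6 propose(0,'w'): —
step 7 deliver 1→0: —
step 8 timeout(2): 2={back,v=1,log=x}
step 9 propose(0,'w'): —
step 10 deliver 0→2: —
step 11 deliver 2→0: 0={back,v=1,log=x}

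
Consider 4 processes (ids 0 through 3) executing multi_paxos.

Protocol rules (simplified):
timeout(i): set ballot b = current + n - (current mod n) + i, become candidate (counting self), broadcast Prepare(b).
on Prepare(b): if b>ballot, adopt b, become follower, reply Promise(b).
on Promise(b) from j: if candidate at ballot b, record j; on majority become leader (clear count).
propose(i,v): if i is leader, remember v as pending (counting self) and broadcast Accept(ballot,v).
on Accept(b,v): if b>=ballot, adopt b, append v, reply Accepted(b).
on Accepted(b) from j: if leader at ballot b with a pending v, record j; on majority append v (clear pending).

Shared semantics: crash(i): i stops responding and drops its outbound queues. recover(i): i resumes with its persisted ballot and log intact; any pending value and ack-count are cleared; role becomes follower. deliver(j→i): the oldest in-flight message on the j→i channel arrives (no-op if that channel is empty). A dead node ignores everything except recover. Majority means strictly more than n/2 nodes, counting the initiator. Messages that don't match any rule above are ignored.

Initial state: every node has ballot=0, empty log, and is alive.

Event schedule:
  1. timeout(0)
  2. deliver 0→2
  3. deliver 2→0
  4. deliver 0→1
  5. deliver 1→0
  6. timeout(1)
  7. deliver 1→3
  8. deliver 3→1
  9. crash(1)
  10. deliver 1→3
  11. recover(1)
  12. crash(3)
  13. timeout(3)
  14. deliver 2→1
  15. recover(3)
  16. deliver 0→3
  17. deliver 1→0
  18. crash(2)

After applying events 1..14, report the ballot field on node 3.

1. timeout(0):  <0:cand b4 ->
2. deliver 0→2:  <2:foll b4 ->
3. deliver 2→0:  nop
4. deliver 0→1:  <1:foll b4 ->
5. deliver 1→0:  <0:lead b4 ->
6. timeout(1):  <1:cand b9 ->
7. deliver 1→3:  <3:foll b9 ->
8. deliver 3→1:  nop
9. crash(1):  <1:✗cand b9 ->
10. deliver 1→3:  nop
11. recover(1):  <1:foll b9 ->
12. crash(3):  <3:✗foll b9 ->
13. timeout(3):  nop
14. deliver 2→1:  nop

9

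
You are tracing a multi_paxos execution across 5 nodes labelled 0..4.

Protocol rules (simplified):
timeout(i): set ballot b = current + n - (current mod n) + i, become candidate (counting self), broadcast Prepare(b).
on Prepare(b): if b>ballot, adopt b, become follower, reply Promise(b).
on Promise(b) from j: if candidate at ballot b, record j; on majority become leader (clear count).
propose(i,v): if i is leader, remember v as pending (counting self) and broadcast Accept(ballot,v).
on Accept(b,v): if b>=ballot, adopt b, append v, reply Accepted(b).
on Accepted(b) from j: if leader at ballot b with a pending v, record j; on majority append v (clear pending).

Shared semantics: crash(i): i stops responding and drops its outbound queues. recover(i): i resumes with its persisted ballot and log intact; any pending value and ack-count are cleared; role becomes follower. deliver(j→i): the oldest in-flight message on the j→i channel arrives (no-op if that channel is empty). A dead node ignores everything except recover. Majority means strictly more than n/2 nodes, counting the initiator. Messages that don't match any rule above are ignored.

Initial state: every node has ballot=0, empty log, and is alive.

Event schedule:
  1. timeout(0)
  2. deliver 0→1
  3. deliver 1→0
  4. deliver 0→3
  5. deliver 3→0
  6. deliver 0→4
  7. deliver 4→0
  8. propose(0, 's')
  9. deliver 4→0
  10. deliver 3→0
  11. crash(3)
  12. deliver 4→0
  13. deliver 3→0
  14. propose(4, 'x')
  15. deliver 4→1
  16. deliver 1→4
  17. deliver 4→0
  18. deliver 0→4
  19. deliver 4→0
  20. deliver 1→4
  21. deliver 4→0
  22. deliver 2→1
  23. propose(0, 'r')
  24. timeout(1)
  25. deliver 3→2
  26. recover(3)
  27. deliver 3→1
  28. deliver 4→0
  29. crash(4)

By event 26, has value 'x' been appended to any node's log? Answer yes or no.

[1] timeout(0) → N0(cand b5 [-])
[2] deliver 0→1 → N1(foll b5 [-])
[3] deliver 1→0 → ∅
[4] deliver 0→3 → N3(foll b5 [-])
[5] deliver 3→0 → N0(lead b5 [-])
[6] deliver 0→4 → N4(foll b5 [-])
[7] deliver 4→0 → ∅
[8] propose(0,'s') → ∅
[9] deliver 4→0 → ∅
[10] deliver 3→0 → ∅
[11] crash(3) → N3(✗foll b5 [-])
[12] deliver 4→0 → ∅
[13] deliver 3→0 → ∅
[14] propose(4,'x') → ∅
[15] deliver 4→1 → ∅
[16] deliver 1→4 → ∅
[17] deliver 4→0 → ∅
[18] deliver 0→4 → N4(foll b5 [s])
[19] deliver 4→0 → ∅
[20] deliver 1→4 → ∅
[21] deliver 4→0 → ∅
[22] deliver 2→1 → ∅
[23] propose(0,'r') → ∅
[24] timeout(1) → N1(cand b11 [-])
[25] deliver 3→2 → ∅
[26] recover(3) → N3(foll b5 [-])

no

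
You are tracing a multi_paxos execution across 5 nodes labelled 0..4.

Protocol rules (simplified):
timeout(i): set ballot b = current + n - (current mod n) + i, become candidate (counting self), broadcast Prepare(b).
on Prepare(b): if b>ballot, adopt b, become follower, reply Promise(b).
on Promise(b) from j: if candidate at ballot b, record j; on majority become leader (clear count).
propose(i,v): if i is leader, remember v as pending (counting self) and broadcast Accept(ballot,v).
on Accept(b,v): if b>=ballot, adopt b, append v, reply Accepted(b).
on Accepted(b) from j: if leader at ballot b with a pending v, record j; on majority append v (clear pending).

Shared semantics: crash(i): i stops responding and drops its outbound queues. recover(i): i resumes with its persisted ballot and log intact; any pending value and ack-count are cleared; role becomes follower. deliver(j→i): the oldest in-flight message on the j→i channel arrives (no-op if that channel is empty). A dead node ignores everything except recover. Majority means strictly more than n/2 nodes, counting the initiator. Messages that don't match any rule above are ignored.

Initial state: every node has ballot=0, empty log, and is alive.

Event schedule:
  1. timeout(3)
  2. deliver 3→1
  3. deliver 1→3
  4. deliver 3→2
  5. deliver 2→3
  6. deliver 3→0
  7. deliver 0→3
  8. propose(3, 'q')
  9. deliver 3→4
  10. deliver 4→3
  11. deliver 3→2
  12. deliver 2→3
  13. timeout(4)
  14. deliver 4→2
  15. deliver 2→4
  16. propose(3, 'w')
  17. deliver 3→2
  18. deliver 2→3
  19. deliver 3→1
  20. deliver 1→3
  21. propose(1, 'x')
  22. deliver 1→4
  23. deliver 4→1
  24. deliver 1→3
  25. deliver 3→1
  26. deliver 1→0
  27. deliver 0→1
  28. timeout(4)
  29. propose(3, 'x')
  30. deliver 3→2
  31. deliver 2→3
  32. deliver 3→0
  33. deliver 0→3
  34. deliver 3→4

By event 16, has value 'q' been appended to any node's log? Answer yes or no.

yes

[1] timeout(3) → N3(cand b8 [-])
[2] deliver 3→1 → N1(foll b8 [-])
[3] deliver 1→3 → ∅
[4] deliver 3→2 → N2(foll b8 [-])
[5] deliver 2→3 → N3(lead b8 [-])
[6] deliver 3→0 → N0(foll b8 [-])
[7] deliver 0→3 → ∅
[8] propose(3,'q') → ∅
[9] deliver 3→4 → N4(foll b8 [-])
[10] deliver 4→3 → ∅
[11] deliver 3→2 → N2(foll b8 [q])
[12] deliver 2→3 → ∅
[13] timeout(4) → N4(cand b14 [-])
[14] deliver 4→2 → N2(foll b14 [q])
[15] deliver 2→4 → ∅
[16] propose(3,'w') → ∅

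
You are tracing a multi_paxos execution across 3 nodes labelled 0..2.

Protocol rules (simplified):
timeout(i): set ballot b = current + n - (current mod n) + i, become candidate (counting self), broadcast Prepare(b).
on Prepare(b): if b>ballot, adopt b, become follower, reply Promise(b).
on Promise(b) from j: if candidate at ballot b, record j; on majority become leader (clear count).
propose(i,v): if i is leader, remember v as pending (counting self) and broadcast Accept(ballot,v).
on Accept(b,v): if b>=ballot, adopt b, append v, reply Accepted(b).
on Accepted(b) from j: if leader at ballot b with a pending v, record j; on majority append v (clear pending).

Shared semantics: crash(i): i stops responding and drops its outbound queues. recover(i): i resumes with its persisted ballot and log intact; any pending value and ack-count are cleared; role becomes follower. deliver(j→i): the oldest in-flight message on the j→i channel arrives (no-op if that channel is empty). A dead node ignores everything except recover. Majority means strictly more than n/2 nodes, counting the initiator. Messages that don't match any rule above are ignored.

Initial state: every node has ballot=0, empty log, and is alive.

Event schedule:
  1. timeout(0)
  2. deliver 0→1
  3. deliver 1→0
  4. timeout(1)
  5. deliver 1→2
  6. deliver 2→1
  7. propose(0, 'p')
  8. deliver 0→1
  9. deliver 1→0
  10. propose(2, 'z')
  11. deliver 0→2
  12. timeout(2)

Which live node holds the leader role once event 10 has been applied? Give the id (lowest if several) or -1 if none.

1

step 1 timeout(0): 0={cand,b=3,log=-}
step 2 deliver 0→1: 1={foll,b=3,log=-}
step 3 deliver 1→0: 0={lead,b=3,log=-}
step 4 timeout(1): 1={cand,b=7,log=-}
step 5 deliver 1→2: 2={foll,b=7,log=-}
step 6 deliver 2→1: 1={lead,b=7,log=-}
step 7 propose(0,'p'): —
step 8 deliver 0→1: —
step 9 deliver 1→0: 0={foll,b=7,log=-}
step 10 propose(2,'z'): —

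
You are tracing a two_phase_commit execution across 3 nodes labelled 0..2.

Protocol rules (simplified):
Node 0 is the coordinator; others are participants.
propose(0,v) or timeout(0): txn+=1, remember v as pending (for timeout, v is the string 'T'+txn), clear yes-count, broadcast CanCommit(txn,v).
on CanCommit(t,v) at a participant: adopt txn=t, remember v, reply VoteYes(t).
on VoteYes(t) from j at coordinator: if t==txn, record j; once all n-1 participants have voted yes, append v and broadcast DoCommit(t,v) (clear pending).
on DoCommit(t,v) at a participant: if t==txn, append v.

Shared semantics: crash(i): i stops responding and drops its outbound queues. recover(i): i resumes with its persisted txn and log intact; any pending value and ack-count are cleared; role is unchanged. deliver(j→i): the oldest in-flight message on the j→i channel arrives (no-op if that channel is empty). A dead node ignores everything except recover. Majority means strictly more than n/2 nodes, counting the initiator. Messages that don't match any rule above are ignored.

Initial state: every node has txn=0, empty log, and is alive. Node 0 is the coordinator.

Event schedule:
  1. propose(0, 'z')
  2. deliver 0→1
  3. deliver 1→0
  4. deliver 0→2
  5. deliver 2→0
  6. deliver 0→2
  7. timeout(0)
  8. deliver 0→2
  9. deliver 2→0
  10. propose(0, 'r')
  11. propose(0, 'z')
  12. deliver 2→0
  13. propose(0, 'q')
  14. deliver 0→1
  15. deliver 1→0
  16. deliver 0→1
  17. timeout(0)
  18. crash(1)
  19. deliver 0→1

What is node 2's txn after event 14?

2

after 1 — propose(0,'z'): n0:coor/t1/[-]
after 2 — deliver 0→1: n1:part/t1/[-]
after 3 — deliver 1→0: ·
after 4 — deliver 0→2: n2:part/t1/[-]
after 5 — deliver 2→0: n0:coor/t1/[z]
after 6 — deliver 0→2: n2:part/t1/[z]
after 7 — timeout(0): n0:coor/t2/[z]
after 8 — deliver 0→2: n2:part/t2/[z]
after 9 — deliver 2→0: ·
after 10 — propose(0,'r'): n0:coor/t3/[z]
after 11 — propose(0,'z'): n0:coor/t4/[z]
after 12 — deliver 2→0: ·
after 13 — propose(0,'q'): n0:coor/t5/[z]
after 14 — deliver 0→1: n1:part/t1/[z]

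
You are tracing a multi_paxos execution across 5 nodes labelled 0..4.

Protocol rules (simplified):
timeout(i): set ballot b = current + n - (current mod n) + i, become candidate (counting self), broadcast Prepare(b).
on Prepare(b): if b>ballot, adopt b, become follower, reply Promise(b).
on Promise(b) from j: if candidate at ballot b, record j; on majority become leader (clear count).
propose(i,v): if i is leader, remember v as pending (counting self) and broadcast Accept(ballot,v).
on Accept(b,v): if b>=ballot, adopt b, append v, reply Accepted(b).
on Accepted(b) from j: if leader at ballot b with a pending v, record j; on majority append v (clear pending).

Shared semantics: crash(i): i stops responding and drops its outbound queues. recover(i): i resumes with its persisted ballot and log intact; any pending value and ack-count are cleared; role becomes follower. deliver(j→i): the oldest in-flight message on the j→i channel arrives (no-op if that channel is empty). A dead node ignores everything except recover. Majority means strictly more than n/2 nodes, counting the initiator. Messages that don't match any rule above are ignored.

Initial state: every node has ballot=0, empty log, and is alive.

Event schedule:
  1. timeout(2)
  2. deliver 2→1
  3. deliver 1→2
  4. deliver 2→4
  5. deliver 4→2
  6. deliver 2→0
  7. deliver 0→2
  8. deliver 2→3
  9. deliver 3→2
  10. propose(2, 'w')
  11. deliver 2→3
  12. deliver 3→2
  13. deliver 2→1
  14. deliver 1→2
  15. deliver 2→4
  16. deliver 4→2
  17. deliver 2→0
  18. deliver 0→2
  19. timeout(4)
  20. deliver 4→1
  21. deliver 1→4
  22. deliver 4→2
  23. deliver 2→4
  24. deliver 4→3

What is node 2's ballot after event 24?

e1 timeout(2): 2[cand,b=7,-]
e2 deliver 2→1: 1[foll,b=7,-]
e3 deliver 1→2: ·
e4 deliver 2→4: 4[foll,b=7,-]
e5 deliver 4→2: 2[lead,b=7,-]
e6 deliver 2→0: 0[foll,b=7,-]
e7 deliver 0→2: ·
e8 deliver 2→3: 3[foll,b=7,-]
e9 deliver 3→2: ·
e10 propose(2,'w'): ·
e11 deliver 2→3: 3[foll,b=7,w]
e12 deliver 3→2: ·
e13 deliver 2→1: 1[foll,b=7,w]
e14 deliver 1→2: 2[lead,b=7,w]
e15 deliver 2→4: 4[foll,b=7,w]
e16 deliver 4→2: ·
e17 deliver 2→0: 0[foll,b=7,w]
e18 deliver 0→2: ·
e19 timeout(4): 4[cand,b=14,w]
e20 deliver 4→1: 1[foll,b=14,w]
e21 deliver 1→4: ·
e22 deliver 4→2: 2[foll,b=14,w]
e23 deliver 2→4: 4[lead,b=14,w]
e24 deliver 4→3: 3[foll,b=14,w]

14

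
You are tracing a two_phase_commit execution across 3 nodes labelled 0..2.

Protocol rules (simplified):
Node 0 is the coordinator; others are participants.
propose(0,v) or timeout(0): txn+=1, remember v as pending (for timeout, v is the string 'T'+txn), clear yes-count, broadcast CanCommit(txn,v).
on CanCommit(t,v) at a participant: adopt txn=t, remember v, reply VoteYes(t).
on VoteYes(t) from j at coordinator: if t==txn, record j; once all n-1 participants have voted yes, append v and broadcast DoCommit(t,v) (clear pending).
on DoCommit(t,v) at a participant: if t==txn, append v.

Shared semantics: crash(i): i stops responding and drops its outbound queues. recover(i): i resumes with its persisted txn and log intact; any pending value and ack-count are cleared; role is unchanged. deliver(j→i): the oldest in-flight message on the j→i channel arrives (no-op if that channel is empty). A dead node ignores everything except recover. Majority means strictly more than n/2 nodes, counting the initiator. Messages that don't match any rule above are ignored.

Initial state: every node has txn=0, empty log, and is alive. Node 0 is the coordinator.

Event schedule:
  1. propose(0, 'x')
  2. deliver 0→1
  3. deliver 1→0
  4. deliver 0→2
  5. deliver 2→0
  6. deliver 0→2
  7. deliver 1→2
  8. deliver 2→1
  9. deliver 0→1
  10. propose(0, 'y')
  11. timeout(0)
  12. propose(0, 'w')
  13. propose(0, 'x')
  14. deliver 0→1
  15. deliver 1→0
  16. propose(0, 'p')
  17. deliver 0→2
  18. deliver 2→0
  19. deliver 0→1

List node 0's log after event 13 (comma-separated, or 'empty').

x

after 1 — propose(0,'x'): n0:coor/t1/[-]
after 2 — deliver 0→1: n1:part/t1/[-]
after 3 — deliver 1→0: ·
after 4 — deliver 0→2: n2:part/t1/[-]
after 5 — deliver 2→0: n0:coor/t1/[x]
after 6 — deliver 0→2: n2:part/t1/[x]
after 7 — deliver 1→2: ·
after 8 — deliver 2→1: ·
after 9 — deliver 0→1: n1:part/t1/[x]
after 10 — propose(0,'y'): n0:coor/t2/[x]
after 11 — timeout(0): n0:coor/t3/[x]
after 12 — propose(0,'w'): n0:coor/t4/[x]
after 13 — propose(0,'x'): n0:coor/t5/[x]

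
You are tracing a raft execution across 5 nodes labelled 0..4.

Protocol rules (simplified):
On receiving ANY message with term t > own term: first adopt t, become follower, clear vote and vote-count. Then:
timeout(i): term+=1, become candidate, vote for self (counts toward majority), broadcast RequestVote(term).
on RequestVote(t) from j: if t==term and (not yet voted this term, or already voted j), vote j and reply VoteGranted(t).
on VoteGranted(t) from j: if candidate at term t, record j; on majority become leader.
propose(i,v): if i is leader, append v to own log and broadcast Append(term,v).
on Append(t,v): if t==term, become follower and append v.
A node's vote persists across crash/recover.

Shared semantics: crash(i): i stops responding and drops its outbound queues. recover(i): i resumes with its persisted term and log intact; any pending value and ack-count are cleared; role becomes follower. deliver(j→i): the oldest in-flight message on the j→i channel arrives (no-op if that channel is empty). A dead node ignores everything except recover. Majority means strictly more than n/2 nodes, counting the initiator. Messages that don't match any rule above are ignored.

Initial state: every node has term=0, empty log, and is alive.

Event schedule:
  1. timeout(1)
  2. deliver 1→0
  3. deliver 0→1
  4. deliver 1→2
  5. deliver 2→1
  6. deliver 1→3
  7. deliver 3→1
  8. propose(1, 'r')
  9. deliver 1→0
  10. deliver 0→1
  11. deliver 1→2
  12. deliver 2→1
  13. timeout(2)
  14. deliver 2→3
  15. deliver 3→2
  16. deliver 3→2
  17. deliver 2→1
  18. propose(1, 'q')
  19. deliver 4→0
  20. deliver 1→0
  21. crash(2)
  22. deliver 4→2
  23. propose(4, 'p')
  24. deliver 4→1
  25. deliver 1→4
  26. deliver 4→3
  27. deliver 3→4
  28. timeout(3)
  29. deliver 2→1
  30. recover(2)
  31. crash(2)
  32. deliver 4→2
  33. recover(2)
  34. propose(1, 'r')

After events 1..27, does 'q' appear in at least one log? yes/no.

no

[1] timeout(1) → N1(cand t1 [-])
[2] deliver 1→0 → N0(foll t1 [-])
[3] deliver 0→1 → ∅
[4] deliver 1→2 → N2(foll t1 [-])
[5] deliver 2→1 → N1(lead t1 [-])
[6] deliver 1→3 → N3(foll t1 [-])
[7] deliver 3→1 → ∅
[8] propose(1,'r') → N1(lead t1 [r])
[9] deliver 1→0 → N0(foll t1 [r])
[10] deliver 0→1 → ∅
[11] deliver 1→2 → N2(foll t1 [r])
[12] deliver 2→1 → ∅
[13] timeout(2) → N2(cand t2 [r])
[14] deliver 2→3 → N3(foll t2 [-])
[15] deliver 3→2 → ∅
[16] deliver 3→2 → ∅
[17] deliver 2→1 → N1(foll t2 [r])
[18] propose(1,'q') → ∅
[19] deliver 4→0 → ∅
[20] deliver 1→0 → ∅
[21] crash(2) → N2(✗cand t2 [r])
[22] deliver 4→2 → ∅
[23] propose(4,'p') → ∅
[24] deliver 4→1 → ∅
[25] deliver 1→4 → N4(foll t1 [-])
[26] deliver 4→3 → ∅
[27] deliver 3→4 → ∅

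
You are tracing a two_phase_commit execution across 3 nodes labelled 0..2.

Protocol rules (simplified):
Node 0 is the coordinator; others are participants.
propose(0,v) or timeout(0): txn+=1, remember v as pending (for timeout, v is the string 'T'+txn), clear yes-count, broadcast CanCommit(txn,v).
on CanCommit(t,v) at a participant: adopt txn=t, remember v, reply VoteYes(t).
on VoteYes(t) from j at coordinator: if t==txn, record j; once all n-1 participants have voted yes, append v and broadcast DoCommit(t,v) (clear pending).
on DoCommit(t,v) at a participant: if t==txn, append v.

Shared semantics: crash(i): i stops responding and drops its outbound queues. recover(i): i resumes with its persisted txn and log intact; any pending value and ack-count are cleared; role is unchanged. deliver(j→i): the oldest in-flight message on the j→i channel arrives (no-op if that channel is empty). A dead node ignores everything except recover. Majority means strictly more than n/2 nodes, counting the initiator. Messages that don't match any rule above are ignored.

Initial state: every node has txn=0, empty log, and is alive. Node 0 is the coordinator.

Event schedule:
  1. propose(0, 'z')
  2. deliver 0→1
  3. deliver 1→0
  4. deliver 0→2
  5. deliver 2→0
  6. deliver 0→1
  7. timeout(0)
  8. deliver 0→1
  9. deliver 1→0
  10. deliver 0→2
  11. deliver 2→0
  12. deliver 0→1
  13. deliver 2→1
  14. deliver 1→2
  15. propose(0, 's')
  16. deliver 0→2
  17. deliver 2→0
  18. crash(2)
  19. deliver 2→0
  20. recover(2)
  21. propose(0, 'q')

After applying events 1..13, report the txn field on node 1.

[1] propose(0,'z') → N0(coor t1 [-])
[2] deliver 0→1 → N1(part t1 [-])
[3] deliver 1→0 → ∅
[4] deliver 0→2 → N2(part t1 [-])
[5] deliver 2→0 → N0(coor t1 [z])
[6] deliver 0→1 → N1(part t1 [z])
[7] timeout(0) → N0(coor t2 [z])
[8] deliver 0→1 → N1(part t2 [z])
[9] deliver 1→0 → ∅
[10] deliver 0→2 → N2(part t1 [z])
[11] deliver 2→0 → ∅
[12] deliver 0→1 → ∅
[13] deliver 2→1 → ∅

2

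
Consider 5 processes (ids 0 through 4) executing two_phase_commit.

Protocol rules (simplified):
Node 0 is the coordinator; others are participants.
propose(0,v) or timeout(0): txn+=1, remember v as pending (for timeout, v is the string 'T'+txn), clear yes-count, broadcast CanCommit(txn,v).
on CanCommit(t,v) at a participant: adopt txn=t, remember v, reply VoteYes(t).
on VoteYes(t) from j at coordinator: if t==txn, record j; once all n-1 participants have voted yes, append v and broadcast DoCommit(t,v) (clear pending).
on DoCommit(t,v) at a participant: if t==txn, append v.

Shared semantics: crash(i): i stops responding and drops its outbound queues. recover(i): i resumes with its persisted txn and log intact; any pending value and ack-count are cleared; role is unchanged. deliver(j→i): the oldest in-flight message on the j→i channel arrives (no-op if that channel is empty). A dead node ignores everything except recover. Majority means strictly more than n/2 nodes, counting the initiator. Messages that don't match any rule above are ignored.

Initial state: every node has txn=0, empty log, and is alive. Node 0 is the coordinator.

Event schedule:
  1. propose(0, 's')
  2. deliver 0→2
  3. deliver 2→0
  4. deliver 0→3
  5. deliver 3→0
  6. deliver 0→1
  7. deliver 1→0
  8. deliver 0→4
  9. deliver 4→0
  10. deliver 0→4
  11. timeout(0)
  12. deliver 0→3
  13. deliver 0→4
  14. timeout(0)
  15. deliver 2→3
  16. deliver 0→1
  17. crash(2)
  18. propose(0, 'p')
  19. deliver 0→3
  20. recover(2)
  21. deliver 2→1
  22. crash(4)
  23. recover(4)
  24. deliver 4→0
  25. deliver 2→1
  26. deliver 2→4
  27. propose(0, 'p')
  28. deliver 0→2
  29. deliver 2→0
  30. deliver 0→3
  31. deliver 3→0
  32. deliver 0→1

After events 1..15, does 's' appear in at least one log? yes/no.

yes

[1] propose(0,'s') → N0(coor t1 [-])
[2] deliver 0→2 → N2(part t1 [-])
[3] deliver 2→0 → ∅
[4] deliver 0→3 → N3(part t1 [-])
[5] deliver 3→0 → ∅
[6] deliver 0→1 → N1(part t1 [-])
[7] deliver 1→0 → ∅
[8] deliver 0→4 → N4(part t1 [-])
[9] deliver 4→0 → N0(coor t1 [s])
[10] deliver 0→4 → N4(part t1 [s])
[11] timeout(0) → N0(coor t2 [s])
[12] deliver 0→3 → N3(part t1 [s])
[13] deliver 0→4 → N4(part t2 [s])
[14] timeout(0) → N0(coor t3 [s])
[15] deliver 2→3 → ∅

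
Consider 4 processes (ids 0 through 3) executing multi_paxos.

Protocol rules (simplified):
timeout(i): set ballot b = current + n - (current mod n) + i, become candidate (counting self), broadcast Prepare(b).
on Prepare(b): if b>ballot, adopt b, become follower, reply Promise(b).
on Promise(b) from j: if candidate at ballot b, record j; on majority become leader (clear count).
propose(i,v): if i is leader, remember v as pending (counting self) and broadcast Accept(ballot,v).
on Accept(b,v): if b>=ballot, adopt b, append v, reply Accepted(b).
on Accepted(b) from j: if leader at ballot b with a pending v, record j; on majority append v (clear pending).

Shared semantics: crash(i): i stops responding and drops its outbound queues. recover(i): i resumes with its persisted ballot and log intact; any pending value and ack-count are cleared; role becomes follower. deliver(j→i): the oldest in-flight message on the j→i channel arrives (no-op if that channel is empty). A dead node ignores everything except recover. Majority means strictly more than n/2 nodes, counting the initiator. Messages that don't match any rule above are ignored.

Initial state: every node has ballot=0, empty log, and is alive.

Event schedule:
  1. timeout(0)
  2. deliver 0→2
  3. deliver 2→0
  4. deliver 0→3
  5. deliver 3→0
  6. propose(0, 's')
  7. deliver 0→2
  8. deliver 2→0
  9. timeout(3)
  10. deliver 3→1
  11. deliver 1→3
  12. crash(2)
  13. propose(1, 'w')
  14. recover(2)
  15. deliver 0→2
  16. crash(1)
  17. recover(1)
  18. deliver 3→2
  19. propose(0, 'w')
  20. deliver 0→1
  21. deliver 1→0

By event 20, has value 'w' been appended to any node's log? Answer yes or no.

step 1 timeout(0): 0={cand,b=4,log=-}
step 2 deliver 0→2: 2={foll,b=4,log=-}
step 3 deliver 2→0: —
step 4 deliver 0→3: 3={foll,b=4,log=-}
step 5 deliver 3→0: 0={lead,b=4,log=-}
step 6 propose(0,'s'): —
step 7 deliver 0→2: 2={foll,b=4,log=s}
step 8 deliver 2→0: —
step 9 timeout(3): 3={cand,b=11,log=-}
step 10 deliver 3→1: 1={foll,b=11,log=-}
step 11 deliver 1→3: —
step 12 crash(2): 2={✗foll,b=4,log=s}
step 13 propose(1,'w'): —
step 14 recover(2): 2={foll,b=4,log=s}
step 15 deliver 0→2: —
step 16 crash(1): 1={✗foll,b=11,log=-}
step 17 recover(1): 1={foll,b=11,log=-}
step 18 deliver 3→2: 2={foll,b=11,log=s}
step 19 propose(0,'w'): —
step 20 deliver 0→1: —

no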